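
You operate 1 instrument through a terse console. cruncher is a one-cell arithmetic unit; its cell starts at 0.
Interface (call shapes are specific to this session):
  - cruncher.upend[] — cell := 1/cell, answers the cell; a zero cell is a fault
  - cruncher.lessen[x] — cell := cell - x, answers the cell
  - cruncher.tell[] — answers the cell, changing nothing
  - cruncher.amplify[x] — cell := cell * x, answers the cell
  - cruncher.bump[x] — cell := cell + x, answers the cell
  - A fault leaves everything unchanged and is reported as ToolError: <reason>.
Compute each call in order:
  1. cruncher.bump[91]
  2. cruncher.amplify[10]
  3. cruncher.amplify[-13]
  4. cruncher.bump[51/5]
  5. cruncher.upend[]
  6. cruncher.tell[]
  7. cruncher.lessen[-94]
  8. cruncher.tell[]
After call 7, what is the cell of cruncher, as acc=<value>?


Answer: acc=5555301/59099

Derivation:
==> bump(x: 91)
<== 91
==> amplify(x: 10)
<== 910
==> amplify(x: -13)
<== -11830
==> bump(x: 51/5)
<== -59099/5
==> upend()
<== -5/59099
==> tell()
<== -5/59099
==> lessen(x: -94)
<== 5555301/59099
==> tell()
<== 5555301/59099


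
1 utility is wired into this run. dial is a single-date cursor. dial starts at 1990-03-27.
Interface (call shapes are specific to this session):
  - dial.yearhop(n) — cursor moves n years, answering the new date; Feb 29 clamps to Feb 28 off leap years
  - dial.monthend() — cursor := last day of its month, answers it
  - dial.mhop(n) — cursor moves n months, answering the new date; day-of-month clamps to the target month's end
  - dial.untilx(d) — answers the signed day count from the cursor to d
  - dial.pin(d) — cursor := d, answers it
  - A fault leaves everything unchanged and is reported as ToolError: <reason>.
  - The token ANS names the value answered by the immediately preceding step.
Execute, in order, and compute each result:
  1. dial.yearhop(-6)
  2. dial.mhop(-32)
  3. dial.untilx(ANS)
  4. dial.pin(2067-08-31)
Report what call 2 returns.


Answer: 1981-07-27

Derivation:
% yearhop n: -6
[out] 1984-03-27
% mhop n: -32
[out] 1981-07-27
% untilx d: ANS
[out] 0
% pin d: 2067-08-31
[out] 2067-08-31


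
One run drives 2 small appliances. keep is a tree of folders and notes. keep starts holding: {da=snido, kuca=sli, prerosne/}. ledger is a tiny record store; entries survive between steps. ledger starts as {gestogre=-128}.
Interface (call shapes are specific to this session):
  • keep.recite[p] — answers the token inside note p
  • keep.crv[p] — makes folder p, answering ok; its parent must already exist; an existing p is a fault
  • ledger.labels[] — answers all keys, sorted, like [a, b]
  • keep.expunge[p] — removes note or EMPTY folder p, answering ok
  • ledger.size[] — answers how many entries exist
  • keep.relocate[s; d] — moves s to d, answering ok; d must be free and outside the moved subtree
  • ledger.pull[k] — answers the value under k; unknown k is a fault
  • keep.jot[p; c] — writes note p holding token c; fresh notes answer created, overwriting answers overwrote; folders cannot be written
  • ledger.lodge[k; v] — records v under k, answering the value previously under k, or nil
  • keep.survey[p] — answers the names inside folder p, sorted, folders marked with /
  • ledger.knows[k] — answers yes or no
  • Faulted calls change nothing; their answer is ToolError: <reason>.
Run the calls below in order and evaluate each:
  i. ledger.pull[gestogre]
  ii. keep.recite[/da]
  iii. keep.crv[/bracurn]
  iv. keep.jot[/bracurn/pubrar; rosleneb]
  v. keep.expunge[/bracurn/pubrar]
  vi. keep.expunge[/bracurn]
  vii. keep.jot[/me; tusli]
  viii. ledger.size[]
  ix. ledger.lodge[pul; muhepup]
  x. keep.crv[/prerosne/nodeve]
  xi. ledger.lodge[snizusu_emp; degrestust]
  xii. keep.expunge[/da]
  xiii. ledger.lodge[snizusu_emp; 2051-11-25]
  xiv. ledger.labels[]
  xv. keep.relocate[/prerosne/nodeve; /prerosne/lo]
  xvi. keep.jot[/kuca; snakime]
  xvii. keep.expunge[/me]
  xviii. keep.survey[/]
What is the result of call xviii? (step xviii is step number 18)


→ ledger.pull(gestogre)
← -128
→ keep.recite(/da)
← snido
→ keep.crv(/bracurn)
← ok
→ keep.jot(/bracurn/pubrar, rosleneb)
← created
→ keep.expunge(/bracurn/pubrar)
← ok
→ keep.expunge(/bracurn)
← ok
→ keep.jot(/me, tusli)
← created
→ ledger.size()
← 1
→ ledger.lodge(pul, muhepup)
← nil
→ keep.crv(/prerosne/nodeve)
← ok
→ ledger.lodge(snizusu_emp, degrestust)
← nil
→ keep.expunge(/da)
← ok
→ ledger.lodge(snizusu_emp, 2051-11-25)
← degrestust
→ ledger.labels()
← [gestogre, pul, snizusu_emp]
→ keep.relocate(/prerosne/nodeve, /prerosne/lo)
← ok
→ keep.jot(/kuca, snakime)
← overwrote
→ keep.expunge(/me)
← ok
→ keep.survey(/)
← [kuca, prerosne/]

Answer: [kuca, prerosne/]


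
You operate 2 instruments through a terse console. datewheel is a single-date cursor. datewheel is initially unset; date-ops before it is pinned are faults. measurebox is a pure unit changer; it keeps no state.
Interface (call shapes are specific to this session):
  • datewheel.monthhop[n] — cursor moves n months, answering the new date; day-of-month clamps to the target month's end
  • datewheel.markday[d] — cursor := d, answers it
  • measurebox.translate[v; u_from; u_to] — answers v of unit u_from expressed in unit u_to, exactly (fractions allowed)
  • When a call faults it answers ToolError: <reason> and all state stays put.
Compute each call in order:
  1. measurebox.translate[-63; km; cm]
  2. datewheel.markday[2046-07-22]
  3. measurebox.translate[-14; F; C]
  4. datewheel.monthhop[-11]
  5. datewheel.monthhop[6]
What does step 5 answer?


Answer: 2046-02-22

Derivation:
> measurebox.translate v='-63' u_from='km' u_to='cm'
= -6300000
> datewheel.markday d='2046-07-22'
= 2046-07-22
> measurebox.translate v='-14' u_from='F' u_to='C'
= -230/9
> datewheel.monthhop n='-11'
= 2045-08-22
> datewheel.monthhop n='6'
= 2046-02-22


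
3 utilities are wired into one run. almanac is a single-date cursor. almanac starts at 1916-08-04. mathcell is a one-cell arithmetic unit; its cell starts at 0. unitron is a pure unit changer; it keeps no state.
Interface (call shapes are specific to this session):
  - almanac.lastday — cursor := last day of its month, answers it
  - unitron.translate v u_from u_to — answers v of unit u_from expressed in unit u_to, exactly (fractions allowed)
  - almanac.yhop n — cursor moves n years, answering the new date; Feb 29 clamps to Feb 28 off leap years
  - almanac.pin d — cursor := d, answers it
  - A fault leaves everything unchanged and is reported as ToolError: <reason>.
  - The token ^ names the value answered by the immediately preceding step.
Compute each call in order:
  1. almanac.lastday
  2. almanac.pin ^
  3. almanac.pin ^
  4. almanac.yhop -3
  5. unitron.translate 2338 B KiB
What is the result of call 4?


Answer: 1913-08-31

Derivation:
==> almanac.lastday()
<== 1916-08-31
==> almanac.pin(d='^')
<== 1916-08-31
==> almanac.pin(d='^')
<== 1916-08-31
==> almanac.yhop(n='-3')
<== 1913-08-31
==> unitron.translate(v='2338', u_from='B', u_to='KiB')
<== 1169/512


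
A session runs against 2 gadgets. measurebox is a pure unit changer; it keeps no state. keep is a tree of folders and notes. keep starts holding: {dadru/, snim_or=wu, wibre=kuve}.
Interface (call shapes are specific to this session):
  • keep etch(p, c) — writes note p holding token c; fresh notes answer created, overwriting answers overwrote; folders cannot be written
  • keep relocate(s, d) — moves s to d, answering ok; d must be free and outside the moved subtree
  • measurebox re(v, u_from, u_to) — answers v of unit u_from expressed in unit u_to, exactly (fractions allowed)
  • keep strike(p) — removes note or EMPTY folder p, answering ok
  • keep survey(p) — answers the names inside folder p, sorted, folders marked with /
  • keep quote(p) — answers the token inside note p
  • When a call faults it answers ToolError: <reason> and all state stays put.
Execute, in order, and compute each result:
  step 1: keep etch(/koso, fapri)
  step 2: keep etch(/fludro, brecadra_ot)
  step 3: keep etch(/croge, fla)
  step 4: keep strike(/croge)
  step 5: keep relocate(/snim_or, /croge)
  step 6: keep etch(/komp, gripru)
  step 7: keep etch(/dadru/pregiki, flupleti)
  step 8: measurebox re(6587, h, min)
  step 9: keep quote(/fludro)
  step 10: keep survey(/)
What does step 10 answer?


-- keep etch(p→/koso, c→fapri) -> created
-- keep etch(p→/fludro, c→brecadra_ot) -> created
-- keep etch(p→/croge, c→fla) -> created
-- keep strike(p→/croge) -> ok
-- keep relocate(s→/snim_or, d→/croge) -> ok
-- keep etch(p→/komp, c→gripru) -> created
-- keep etch(p→/dadru/pregiki, c→flupleti) -> created
-- measurebox re(v→6587, u_from→h, u_to→min) -> 395220
-- keep quote(p→/fludro) -> brecadra_ot
-- keep survey(p→/) -> [croge, dadru/, fludro, komp, koso, wibre]

Answer: [croge, dadru/, fludro, komp, koso, wibre]


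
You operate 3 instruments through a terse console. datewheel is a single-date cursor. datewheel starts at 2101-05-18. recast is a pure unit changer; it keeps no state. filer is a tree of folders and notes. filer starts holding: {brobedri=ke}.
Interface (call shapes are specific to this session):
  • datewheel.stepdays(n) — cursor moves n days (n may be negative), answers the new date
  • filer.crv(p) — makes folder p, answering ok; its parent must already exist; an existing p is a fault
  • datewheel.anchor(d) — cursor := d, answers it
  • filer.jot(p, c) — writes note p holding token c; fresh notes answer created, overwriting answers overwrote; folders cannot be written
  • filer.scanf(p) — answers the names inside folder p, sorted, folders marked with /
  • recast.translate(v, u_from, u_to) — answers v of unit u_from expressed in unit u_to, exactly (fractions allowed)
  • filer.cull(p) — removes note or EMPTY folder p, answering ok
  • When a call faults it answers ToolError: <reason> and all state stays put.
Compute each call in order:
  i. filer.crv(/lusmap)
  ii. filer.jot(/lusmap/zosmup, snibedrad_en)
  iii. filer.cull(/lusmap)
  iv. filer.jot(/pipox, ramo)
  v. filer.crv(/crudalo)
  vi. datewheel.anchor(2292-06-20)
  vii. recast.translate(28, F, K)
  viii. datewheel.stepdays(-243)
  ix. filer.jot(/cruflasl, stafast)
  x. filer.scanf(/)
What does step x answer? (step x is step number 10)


Answer: [brobedri, crudalo/, cruflasl, lusmap/, pipox]

Derivation:
! 1. filer.crv(p→/lusmap) => ok
! 2. filer.jot(p→/lusmap/zosmup, c→snibedrad_en) => created
! 3. filer.cull(p→/lusmap) => ToolError: not empty
! 4. filer.jot(p→/pipox, c→ramo) => created
! 5. filer.crv(p→/crudalo) => ok
! 6. datewheel.anchor(d→2292-06-20) => 2292-06-20
! 7. recast.translate(v→28, u_from→F, u_to→K) => 48767/180
! 8. datewheel.stepdays(n→-243) => 2291-10-21
! 9. filer.jot(p→/cruflasl, c→stafast) => created
! 10. filer.scanf(p→/) => [brobedri, crudalo/, cruflasl, lusmap/, pipox]


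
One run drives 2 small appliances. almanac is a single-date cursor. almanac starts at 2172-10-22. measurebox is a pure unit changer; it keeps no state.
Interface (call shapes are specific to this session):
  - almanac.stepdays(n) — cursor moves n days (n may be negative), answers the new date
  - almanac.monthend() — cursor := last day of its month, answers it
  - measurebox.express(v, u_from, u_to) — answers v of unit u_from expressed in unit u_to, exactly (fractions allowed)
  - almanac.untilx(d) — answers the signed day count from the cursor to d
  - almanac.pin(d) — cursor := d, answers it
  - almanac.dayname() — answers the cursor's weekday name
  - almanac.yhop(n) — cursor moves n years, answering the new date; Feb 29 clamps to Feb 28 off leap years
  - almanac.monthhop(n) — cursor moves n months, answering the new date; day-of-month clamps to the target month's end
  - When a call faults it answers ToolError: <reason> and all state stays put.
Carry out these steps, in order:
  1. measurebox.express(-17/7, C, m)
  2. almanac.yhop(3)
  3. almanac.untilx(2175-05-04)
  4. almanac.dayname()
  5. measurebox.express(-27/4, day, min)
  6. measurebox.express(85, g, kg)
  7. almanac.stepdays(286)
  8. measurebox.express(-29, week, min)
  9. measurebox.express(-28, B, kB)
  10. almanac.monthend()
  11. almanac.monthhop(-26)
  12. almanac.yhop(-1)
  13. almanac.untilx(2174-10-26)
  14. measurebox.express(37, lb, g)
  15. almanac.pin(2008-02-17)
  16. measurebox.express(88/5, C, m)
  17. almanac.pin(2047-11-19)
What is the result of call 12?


Answer: 2173-06-30

Derivation:
// 1. express(v→-17/7, u_from→C, u_to→m) => ToolError: incompatible units
// 2. yhop(n→3) => 2175-10-22
// 3. untilx(d→2175-05-04) => -171
// 4. dayname() => Sunday
// 5. express(v→-27/4, u_from→day, u_to→min) => -9720
// 6. express(v→85, u_from→g, u_to→kg) => 17/200
// 7. stepdays(n→286) => 2176-08-03
// 8. express(v→-29, u_from→week, u_to→min) => -292320
// 9. express(v→-28, u_from→B, u_to→kB) => -7/250
// 10. monthend() => 2176-08-31
// 11. monthhop(n→-26) => 2174-06-30
// 12. yhop(n→-1) => 2173-06-30
// 13. untilx(d→2174-10-26) => 483
// 14. express(v→37, u_from→lb, u_to→g) => 1678291769/100000
// 15. pin(d→2008-02-17) => 2008-02-17
// 16. express(v→88/5, u_from→C, u_to→m) => ToolError: incompatible units
// 17. pin(d→2047-11-19) => 2047-11-19


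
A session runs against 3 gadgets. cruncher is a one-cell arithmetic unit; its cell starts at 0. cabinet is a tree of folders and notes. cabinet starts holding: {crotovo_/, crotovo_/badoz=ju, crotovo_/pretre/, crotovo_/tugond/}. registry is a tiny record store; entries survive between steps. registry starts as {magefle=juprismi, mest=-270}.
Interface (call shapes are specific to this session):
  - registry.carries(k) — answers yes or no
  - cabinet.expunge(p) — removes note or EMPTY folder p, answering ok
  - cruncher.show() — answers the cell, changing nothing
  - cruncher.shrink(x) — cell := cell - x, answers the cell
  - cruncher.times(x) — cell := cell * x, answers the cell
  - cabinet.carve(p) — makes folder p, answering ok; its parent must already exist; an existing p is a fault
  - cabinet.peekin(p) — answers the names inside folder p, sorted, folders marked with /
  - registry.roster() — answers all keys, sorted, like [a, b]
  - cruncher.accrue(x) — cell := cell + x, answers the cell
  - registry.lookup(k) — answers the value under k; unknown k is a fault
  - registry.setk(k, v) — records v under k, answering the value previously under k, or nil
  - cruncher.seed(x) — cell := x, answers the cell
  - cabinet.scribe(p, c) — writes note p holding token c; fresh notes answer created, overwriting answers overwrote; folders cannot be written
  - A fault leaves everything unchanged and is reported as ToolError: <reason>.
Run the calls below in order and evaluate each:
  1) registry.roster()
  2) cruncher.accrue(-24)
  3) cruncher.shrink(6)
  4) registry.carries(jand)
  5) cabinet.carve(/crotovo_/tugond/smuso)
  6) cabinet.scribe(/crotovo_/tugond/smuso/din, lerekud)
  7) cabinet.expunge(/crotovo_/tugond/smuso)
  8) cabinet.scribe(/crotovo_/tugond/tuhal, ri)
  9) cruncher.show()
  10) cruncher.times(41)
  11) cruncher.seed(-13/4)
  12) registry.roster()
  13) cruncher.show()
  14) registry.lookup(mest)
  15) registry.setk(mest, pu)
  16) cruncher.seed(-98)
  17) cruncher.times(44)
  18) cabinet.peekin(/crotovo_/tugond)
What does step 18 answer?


% roster
  [magefle, mest]
% accrue x→-24
  -24
% shrink x→6
  -30
% carries k→jand
  no
% carve p→/crotovo_/tugond/smuso
  ok
% scribe p→/crotovo_/tugond/smuso/din c→lerekud
  created
% expunge p→/crotovo_/tugond/smuso
  ToolError: not empty
% scribe p→/crotovo_/tugond/tuhal c→ri
  created
% show
  -30
% times x→41
  -1230
% seed x→-13/4
  -13/4
% roster
  [magefle, mest]
% show
  -13/4
% lookup k→mest
  -270
% setk k→mest v→pu
  -270
% seed x→-98
  -98
% times x→44
  -4312
% peekin p→/crotovo_/tugond
  [smuso/, tuhal]

Answer: [smuso/, tuhal]


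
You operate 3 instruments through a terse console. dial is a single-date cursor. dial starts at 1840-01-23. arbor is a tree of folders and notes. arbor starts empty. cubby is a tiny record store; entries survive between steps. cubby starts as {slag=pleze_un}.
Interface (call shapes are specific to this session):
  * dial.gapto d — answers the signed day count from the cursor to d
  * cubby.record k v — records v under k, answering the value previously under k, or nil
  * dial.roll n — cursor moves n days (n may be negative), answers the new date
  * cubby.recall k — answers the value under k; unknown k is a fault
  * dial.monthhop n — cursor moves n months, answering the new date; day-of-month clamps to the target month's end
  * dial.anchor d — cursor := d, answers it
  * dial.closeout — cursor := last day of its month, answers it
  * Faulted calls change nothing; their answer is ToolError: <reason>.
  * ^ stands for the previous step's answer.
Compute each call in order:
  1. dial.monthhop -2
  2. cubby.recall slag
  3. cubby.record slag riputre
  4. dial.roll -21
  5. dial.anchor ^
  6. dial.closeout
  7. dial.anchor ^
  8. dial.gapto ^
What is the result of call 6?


Do: dial.monthhop[-2]
See: 1839-11-23
Do: cubby.recall[slag]
See: pleze_un
Do: cubby.record[slag; riputre]
See: pleze_un
Do: dial.roll[-21]
See: 1839-11-02
Do: dial.anchor[^]
See: 1839-11-02
Do: dial.closeout[]
See: 1839-11-30
Do: dial.anchor[^]
See: 1839-11-30
Do: dial.gapto[^]
See: 0

Answer: 1839-11-30


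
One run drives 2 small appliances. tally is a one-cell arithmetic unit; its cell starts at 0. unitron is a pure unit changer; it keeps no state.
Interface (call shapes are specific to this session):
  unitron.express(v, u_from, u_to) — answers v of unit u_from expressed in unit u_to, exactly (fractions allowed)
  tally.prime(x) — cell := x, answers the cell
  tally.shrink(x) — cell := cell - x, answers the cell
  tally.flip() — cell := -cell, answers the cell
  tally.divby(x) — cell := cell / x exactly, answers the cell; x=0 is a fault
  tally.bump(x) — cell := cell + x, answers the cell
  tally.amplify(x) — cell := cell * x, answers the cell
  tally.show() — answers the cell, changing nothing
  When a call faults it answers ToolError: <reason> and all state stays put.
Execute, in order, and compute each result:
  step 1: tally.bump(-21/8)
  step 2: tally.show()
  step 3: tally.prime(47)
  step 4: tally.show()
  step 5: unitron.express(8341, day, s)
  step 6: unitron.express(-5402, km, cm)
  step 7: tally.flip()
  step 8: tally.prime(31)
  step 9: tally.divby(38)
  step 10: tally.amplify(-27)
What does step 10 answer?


Answer: -837/38

Derivation:
% tally.bump(x='-21/8') => -21/8
% tally.show() => -21/8
% tally.prime(x='47') => 47
% tally.show() => 47
% unitron.express(v='8341', u_from='day', u_to='s') => 720662400
% unitron.express(v='-5402', u_from='km', u_to='cm') => -540200000
% tally.flip() => -47
% tally.prime(x='31') => 31
% tally.divby(x='38') => 31/38
% tally.amplify(x='-27') => -837/38


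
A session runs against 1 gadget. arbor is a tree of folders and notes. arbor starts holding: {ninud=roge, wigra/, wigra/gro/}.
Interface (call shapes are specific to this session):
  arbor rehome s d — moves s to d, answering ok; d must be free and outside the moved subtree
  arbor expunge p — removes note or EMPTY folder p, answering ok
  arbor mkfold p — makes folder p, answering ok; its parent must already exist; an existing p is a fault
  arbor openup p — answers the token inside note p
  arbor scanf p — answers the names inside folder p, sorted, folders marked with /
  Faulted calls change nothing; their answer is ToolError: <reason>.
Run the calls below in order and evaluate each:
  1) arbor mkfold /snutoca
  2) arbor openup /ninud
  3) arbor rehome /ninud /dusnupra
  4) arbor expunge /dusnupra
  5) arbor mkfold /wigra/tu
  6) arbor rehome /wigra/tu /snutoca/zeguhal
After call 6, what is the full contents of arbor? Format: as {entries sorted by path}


-- arbor mkfold(/snutoca) == ok
-- arbor openup(/ninud) == roge
-- arbor rehome(/ninud, /dusnupra) == ok
-- arbor expunge(/dusnupra) == ok
-- arbor mkfold(/wigra/tu) == ok
-- arbor rehome(/wigra/tu, /snutoca/zeguhal) == ok

Answer: {snutoca/, snutoca/zeguhal/, wigra/, wigra/gro/}


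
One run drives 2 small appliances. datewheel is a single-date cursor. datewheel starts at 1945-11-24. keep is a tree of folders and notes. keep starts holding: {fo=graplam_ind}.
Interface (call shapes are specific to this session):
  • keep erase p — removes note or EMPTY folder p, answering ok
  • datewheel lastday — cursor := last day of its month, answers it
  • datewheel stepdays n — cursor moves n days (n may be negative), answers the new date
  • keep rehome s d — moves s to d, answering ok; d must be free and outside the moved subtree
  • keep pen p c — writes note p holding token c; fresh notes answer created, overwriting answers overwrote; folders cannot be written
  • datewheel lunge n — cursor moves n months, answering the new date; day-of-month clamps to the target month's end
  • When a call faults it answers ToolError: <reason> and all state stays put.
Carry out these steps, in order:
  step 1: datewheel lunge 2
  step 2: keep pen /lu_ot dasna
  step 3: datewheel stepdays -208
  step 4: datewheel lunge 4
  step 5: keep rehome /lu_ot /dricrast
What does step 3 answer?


I call datewheel lunge using n='2', giving 1946-01-24.
I run keep pen using p='/lu_ot', c='dasna', which returns created.
I call datewheel stepdays using n='-208', and get 1945-06-30.
I invoke datewheel lunge using n='4', and observe 1945-10-30.
Calling keep rehome using s='/lu_ot', d='/dricrast', — result: ok.

Answer: 1945-06-30


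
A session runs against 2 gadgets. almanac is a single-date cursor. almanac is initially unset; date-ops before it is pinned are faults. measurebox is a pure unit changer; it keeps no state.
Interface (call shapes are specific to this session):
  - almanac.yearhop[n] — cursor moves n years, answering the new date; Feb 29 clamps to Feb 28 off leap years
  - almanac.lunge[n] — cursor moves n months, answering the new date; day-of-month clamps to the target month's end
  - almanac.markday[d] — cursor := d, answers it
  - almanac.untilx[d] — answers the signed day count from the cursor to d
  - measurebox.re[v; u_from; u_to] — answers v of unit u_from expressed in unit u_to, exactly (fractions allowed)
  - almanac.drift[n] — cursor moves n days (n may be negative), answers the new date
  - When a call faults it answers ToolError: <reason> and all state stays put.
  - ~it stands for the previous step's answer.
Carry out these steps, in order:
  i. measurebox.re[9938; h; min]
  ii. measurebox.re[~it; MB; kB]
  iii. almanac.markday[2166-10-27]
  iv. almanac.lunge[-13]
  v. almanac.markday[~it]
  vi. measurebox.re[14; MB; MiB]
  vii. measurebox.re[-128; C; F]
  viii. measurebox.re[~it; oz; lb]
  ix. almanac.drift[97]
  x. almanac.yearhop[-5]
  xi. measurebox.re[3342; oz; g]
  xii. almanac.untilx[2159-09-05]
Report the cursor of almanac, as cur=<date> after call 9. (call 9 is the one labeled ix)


Answer: cur=2166-01-02

Derivation:
→ measurebox.re(v='9938', u_from='h', u_to='min')
← 596280
→ measurebox.re(v='~it', u_from='MB', u_to='kB')
← 596280000
→ almanac.markday(d='2166-10-27')
← 2166-10-27
→ almanac.lunge(n='-13')
← 2165-09-27
→ almanac.markday(d='~it')
← 2165-09-27
→ measurebox.re(v='14', u_from='MB', u_to='MiB')
← 109375/8192
→ measurebox.re(v='-128', u_from='C', u_to='F')
← -992/5
→ measurebox.re(v='~it', u_from='oz', u_to='lb')
← -62/5
→ almanac.drift(n='97')
← 2166-01-02
→ almanac.yearhop(n='-5')
← 2161-01-02
→ measurebox.re(v='3342', u_from='oz', u_to='g')
← 75795285027/800000
→ almanac.untilx(d='2159-09-05')
← -485


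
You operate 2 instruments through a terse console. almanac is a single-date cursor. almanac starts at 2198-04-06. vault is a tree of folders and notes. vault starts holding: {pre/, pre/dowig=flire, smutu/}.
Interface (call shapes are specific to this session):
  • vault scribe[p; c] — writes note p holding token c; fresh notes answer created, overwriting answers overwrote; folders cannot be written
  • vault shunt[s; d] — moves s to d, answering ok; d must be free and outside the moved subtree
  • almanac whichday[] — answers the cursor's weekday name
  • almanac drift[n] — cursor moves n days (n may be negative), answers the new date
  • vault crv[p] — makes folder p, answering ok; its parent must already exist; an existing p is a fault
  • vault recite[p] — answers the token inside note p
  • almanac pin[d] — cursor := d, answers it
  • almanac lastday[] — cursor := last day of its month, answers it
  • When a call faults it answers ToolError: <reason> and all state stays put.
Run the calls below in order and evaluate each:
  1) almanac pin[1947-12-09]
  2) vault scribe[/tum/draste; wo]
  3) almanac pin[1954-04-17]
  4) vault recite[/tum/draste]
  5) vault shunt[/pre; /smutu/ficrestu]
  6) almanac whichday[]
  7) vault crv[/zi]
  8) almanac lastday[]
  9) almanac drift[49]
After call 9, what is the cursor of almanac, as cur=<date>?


Calling almanac pin using 1947-12-09, — result: 1947-12-09.
I call vault scribe using /tum/draste, wo, which returns ToolError: no parent.
I use almanac pin using 1954-04-17, and observe 1954-04-17.
I run vault recite using /tum/draste, yielding ToolError: not found.
Calling vault shunt using /pre, /smutu/ficrestu, and get ok.
I invoke almanac whichday(), giving Saturday.
Then vault crv using /zi, which returns ok.
I call almanac lastday(), giving 1954-04-30.
Using almanac drift using 49, and get 1954-06-18.

Answer: cur=1954-06-18


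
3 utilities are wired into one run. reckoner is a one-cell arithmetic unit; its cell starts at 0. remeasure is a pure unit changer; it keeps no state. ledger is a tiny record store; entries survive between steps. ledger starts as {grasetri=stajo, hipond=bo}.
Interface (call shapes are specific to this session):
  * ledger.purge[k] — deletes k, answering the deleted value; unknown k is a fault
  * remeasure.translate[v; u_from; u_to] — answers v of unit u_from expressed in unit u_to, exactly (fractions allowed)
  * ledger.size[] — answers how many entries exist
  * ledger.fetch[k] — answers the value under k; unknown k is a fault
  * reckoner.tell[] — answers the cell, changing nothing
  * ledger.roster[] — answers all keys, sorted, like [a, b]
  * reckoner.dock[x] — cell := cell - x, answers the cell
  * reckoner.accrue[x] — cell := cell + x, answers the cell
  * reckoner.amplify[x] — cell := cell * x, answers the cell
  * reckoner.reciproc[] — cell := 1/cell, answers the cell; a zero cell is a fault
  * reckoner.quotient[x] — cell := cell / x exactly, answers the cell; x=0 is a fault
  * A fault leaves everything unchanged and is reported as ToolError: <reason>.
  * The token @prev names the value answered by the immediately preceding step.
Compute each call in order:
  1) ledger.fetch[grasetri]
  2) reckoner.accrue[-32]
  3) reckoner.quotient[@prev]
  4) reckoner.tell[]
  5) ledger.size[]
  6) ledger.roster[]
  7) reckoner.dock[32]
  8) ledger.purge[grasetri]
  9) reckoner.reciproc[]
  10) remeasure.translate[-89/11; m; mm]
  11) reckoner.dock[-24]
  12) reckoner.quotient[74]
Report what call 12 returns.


Do: fetch[k→grasetri]
See: stajo
Do: accrue[x→-32]
See: -32
Do: quotient[x→@prev]
See: 1
Do: tell[]
See: 1
Do: size[]
See: 2
Do: roster[]
See: [grasetri, hipond]
Do: dock[x→32]
See: -31
Do: purge[k→grasetri]
See: stajo
Do: reciproc[]
See: -1/31
Do: translate[v→-89/11; u_from→m; u_to→mm]
See: -89000/11
Do: dock[x→-24]
See: 743/31
Do: quotient[x→74]
See: 743/2294

Answer: 743/2294


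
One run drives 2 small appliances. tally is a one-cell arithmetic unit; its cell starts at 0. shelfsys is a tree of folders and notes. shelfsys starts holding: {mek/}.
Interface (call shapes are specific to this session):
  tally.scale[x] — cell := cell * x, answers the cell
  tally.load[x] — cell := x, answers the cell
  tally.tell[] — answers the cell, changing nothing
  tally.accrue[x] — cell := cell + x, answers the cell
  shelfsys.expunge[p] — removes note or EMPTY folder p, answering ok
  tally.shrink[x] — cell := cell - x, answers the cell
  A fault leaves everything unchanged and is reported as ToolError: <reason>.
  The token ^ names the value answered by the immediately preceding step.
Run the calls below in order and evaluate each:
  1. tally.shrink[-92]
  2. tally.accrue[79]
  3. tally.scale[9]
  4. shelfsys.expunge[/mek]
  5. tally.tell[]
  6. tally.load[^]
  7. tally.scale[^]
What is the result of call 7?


! shrink(x=-92) => 92
! accrue(x=79) => 171
! scale(x=9) => 1539
! expunge(p=/mek) => ok
! tell() => 1539
! load(x=^) => 1539
! scale(x=^) => 2368521

Answer: 2368521


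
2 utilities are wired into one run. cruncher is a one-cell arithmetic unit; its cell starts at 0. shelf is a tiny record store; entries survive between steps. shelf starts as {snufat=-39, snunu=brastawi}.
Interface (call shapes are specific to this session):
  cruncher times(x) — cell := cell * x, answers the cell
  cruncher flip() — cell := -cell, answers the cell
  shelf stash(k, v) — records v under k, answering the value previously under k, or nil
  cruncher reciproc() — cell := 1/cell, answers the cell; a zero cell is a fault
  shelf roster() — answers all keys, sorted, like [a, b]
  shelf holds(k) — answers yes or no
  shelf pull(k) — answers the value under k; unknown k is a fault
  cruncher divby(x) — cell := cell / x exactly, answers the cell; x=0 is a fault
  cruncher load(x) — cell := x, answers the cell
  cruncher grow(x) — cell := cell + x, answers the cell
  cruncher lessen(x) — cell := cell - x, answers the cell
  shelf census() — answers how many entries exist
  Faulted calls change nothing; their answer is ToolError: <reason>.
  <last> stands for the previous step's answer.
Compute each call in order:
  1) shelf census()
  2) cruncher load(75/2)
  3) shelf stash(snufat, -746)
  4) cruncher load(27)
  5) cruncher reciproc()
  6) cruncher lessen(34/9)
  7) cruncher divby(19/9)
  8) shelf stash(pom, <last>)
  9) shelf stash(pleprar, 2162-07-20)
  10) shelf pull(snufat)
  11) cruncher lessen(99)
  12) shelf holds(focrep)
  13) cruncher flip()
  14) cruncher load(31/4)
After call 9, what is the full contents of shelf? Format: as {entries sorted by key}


[in] shelf census
[out] 2
[in] cruncher load x='75/2'
[out] 75/2
[in] shelf stash k='snufat' v='-746'
[out] -39
[in] cruncher load x='27'
[out] 27
[in] cruncher reciproc
[out] 1/27
[in] cruncher lessen x='34/9'
[out] -101/27
[in] cruncher divby x='19/9'
[out] -101/57
[in] shelf stash k='pom' v='<last>'
[out] nil
[in] shelf stash k='pleprar' v='2162-07-20'
[out] nil
[in] shelf pull k='snufat'
[out] -746
[in] cruncher lessen x='99'
[out] -5744/57
[in] shelf holds k='focrep'
[out] no
[in] cruncher flip
[out] 5744/57
[in] cruncher load x='31/4'
[out] 31/4

Answer: {pleprar=2162-07-20, pom=-101/57, snufat=-746, snunu=brastawi}


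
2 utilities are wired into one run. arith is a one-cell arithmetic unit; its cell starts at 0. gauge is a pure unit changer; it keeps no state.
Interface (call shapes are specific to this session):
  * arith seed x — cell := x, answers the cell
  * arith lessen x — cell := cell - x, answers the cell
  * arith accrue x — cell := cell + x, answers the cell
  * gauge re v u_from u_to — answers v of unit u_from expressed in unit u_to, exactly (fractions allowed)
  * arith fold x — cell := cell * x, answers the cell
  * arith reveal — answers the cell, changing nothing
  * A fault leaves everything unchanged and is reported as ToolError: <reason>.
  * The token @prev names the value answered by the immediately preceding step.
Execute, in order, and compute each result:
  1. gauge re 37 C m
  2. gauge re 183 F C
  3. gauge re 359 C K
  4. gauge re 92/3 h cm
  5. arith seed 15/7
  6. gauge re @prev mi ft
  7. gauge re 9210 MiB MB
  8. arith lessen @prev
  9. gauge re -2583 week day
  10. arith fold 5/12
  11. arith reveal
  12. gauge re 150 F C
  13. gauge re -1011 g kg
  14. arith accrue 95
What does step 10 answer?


CALL gauge re[v=37; u_from=C; u_to=m]
RET  ToolError: incompatible units
CALL gauge re[v=183; u_from=F; u_to=C]
RET  755/9
CALL gauge re[v=359; u_from=C; u_to=K]
RET  12643/20
CALL gauge re[v=92/3; u_from=h; u_to=cm]
RET  ToolError: incompatible units
CALL arith seed[x=15/7]
RET  15/7
CALL gauge re[v=@prev; u_from=mi; u_to=ft]
RET  79200/7
CALL gauge re[v=9210; u_from=MiB; u_to=MB]
RET  30179328/3125
CALL arith lessen[x=@prev]
RET  -211208421/21875
CALL gauge re[v=-2583; u_from=week; u_to=day]
RET  -18081
CALL arith fold[x=5/12]
RET  -70402807/17500
CALL arith reveal[]
RET  -70402807/17500
CALL gauge re[v=150; u_from=F; u_to=C]
RET  590/9
CALL gauge re[v=-1011; u_from=g; u_to=kg]
RET  -1011/1000
CALL arith accrue[x=95]
RET  -68740307/17500

Answer: -70402807/17500


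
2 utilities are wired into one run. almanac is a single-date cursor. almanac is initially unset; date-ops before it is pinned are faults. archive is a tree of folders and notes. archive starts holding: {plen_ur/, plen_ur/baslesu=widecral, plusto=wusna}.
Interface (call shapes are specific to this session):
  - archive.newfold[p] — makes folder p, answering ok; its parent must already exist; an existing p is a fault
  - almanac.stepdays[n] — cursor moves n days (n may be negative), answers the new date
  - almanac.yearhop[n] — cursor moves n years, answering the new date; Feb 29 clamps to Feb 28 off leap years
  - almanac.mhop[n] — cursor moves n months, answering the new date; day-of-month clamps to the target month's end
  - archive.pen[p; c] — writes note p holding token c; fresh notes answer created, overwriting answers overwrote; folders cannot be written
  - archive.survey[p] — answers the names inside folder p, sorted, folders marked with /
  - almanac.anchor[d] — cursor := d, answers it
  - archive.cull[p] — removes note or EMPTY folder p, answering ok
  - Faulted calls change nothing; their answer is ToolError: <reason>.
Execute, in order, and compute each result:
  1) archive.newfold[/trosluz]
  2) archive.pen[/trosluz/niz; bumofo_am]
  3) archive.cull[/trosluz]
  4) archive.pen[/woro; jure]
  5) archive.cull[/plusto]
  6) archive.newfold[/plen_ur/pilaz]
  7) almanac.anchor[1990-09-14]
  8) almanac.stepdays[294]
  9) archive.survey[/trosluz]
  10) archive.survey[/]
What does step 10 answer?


Invoking archive.newfold using p→/trosluz, yielding ok.
I invoke archive.pen using p→/trosluz/niz, c→bumofo_am, giving created.
I run archive.cull using p→/trosluz, which returns ToolError: not empty.
I use archive.pen using p→/woro, c→jure, and see created.
I invoke archive.cull using p→/plusto, giving ok.
I invoke archive.newfold using p→/plen_ur/pilaz, yielding ok.
Next I call almanac.anchor using d→1990-09-14, → 1990-09-14.
Now I run almanac.stepdays using n→294, which returns 1991-07-05.
Calling archive.survey using p→/trosluz, which returns [niz].
Now I run archive.survey using p→/, giving [plen_ur/, trosluz/, woro].

Answer: [plen_ur/, trosluz/, woro]


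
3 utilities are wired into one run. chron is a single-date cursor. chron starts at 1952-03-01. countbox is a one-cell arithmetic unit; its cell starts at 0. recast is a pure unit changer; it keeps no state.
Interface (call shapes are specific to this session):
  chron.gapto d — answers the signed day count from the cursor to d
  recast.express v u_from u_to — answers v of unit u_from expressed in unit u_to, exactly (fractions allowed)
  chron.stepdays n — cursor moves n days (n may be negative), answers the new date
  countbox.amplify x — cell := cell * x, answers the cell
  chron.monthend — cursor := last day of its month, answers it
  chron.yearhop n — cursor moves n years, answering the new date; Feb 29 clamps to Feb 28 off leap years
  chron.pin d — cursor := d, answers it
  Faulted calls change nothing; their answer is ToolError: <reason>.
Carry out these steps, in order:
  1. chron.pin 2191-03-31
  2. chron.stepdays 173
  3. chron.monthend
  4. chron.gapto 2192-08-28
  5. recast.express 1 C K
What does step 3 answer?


Do: pin[d='2191-03-31']
See: 2191-03-31
Do: stepdays[n='173']
See: 2191-09-20
Do: monthend[]
See: 2191-09-30
Do: gapto[d='2192-08-28']
See: 333
Do: express[v='1'; u_from='C'; u_to='K']
See: 5483/20

Answer: 2191-09-30


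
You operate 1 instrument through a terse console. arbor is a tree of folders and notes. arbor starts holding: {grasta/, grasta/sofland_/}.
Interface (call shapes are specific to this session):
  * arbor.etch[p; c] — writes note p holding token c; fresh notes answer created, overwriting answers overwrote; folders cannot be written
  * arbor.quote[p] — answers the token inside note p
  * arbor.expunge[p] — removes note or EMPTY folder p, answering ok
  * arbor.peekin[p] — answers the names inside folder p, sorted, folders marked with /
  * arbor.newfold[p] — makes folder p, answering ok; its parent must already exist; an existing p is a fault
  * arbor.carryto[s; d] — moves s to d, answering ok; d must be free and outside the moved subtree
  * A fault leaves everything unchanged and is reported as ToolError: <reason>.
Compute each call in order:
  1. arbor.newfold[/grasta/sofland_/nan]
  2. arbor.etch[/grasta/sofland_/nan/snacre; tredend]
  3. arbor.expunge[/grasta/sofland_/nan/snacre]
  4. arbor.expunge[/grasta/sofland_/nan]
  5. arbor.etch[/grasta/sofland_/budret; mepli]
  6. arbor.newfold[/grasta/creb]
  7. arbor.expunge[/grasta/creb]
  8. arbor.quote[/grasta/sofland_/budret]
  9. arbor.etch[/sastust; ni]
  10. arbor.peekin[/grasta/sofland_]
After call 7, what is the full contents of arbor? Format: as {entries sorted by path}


I try newfold with p: /grasta/sofland_/nan, → ok.
I call etch with p: /grasta/sofland_/nan/snacre, c: tredend, yielding created.
Next I call expunge with p: /grasta/sofland_/nan/snacre, and observe ok.
Calling expunge with p: /grasta/sofland_/nan, — result: ok.
I use etch with p: /grasta/sofland_/budret, c: mepli, yielding created.
Then newfold with p: /grasta/creb, — result: ok.
Calling expunge with p: /grasta/creb, and see ok.
I run quote with p: /grasta/sofland_/budret, — result: mepli.
I try etch with p: /sastust, c: ni, and observe created.
Then peekin with p: /grasta/sofland_, and see [budret].

Answer: {grasta/, grasta/sofland_/, grasta/sofland_/budret=mepli}


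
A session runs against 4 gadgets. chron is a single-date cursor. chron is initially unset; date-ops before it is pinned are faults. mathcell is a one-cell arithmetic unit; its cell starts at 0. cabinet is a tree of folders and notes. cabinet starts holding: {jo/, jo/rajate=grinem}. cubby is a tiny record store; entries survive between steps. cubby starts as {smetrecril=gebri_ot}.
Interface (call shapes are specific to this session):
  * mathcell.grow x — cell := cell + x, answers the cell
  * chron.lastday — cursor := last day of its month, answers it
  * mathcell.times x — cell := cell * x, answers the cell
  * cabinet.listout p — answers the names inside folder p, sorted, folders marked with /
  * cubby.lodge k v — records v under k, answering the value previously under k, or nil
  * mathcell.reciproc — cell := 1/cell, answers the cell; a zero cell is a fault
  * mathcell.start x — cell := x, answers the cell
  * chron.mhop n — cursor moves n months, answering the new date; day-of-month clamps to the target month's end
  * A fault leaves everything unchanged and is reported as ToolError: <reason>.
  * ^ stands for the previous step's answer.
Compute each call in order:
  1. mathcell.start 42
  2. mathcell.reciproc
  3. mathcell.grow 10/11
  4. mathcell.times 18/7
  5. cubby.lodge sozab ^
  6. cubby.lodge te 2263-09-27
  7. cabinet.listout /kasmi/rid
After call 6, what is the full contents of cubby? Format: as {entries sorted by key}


Answer: {smetrecril=gebri_ot, sozab=1293/539, te=2263-09-27}

Derivation:
! mathcell.start(x='42') => 42
! mathcell.reciproc() => 1/42
! mathcell.grow(x='10/11') => 431/462
! mathcell.times(x='18/7') => 1293/539
! cubby.lodge(k='sozab', v='^') => nil
! cubby.lodge(k='te', v='2263-09-27') => nil
! cabinet.listout(p='/kasmi/rid') => ToolError: not found
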